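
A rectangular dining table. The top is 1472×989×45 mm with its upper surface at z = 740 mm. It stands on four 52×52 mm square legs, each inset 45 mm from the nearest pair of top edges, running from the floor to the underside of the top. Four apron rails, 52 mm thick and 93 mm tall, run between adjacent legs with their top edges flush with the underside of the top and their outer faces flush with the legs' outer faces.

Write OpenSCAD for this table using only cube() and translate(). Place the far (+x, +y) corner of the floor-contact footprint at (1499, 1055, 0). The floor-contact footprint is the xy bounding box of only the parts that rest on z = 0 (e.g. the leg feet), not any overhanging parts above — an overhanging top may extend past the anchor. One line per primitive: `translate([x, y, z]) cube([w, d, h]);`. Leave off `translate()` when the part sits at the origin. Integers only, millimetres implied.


// leg_h = 740 - 45 = 695
// apron z = 695 - 93 = 602
translate([72, 111, 695]) cube([1472, 989, 45]);
translate([117, 156, 0]) cube([52, 52, 695]);
translate([1447, 156, 0]) cube([52, 52, 695]);
translate([117, 1003, 0]) cube([52, 52, 695]);
translate([1447, 1003, 0]) cube([52, 52, 695]);
translate([169, 156, 602]) cube([1278, 52, 93]);
translate([169, 1003, 602]) cube([1278, 52, 93]);
translate([117, 208, 602]) cube([52, 795, 93]);
translate([1447, 208, 602]) cube([52, 795, 93]);


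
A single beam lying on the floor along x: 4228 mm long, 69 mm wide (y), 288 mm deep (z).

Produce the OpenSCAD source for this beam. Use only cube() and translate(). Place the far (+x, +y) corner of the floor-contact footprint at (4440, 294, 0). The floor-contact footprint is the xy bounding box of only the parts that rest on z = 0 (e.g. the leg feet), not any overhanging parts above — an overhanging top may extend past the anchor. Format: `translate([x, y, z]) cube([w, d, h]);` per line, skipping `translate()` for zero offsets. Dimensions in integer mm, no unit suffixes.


translate([212, 225, 0]) cube([4228, 69, 288]);


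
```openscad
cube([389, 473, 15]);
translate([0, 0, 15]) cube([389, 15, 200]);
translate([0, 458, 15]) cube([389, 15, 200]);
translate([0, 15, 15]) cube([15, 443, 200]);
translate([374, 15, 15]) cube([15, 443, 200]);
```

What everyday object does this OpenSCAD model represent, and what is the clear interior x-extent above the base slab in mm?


An open box. The internal width is 359 mm.

A 389×473 base slab with four walls standing on it — an open box. The base is 389 mm wide and the walls are 15 mm thick, so the internal width is 389 − 2 × 15 = 359 mm.


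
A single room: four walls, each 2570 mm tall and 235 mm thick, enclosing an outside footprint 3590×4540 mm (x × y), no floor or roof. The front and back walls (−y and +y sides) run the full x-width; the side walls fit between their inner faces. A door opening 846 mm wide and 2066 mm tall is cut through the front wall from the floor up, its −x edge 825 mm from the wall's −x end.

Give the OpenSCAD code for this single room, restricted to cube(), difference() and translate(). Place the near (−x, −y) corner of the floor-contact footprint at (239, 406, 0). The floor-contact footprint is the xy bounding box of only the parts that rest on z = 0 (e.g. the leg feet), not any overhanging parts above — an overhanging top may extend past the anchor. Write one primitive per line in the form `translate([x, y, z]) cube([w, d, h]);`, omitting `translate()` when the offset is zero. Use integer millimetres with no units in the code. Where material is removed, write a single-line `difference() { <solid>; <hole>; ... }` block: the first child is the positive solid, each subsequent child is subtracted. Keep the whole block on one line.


difference() { translate([239, 406, 0]) cube([3590, 235, 2570]); translate([1064, 406, 0]) cube([846, 235, 2066]); }
translate([239, 4711, 0]) cube([3590, 235, 2570]);
translate([239, 641, 0]) cube([235, 4070, 2570]);
translate([3594, 641, 0]) cube([235, 4070, 2570]);


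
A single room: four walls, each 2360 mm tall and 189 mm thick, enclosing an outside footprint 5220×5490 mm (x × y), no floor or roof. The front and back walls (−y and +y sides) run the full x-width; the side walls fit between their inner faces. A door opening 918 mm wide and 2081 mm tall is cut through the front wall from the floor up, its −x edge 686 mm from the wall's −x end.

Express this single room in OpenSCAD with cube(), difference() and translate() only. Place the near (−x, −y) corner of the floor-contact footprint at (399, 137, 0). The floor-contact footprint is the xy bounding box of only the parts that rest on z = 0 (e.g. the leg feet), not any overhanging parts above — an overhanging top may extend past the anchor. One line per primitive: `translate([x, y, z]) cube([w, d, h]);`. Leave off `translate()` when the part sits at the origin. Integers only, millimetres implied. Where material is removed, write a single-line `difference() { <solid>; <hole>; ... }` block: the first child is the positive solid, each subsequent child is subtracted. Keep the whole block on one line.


difference() { translate([399, 137, 0]) cube([5220, 189, 2360]); translate([1085, 137, 0]) cube([918, 189, 2081]); }
translate([399, 5438, 0]) cube([5220, 189, 2360]);
translate([399, 326, 0]) cube([189, 5112, 2360]);
translate([5430, 326, 0]) cube([189, 5112, 2360]);


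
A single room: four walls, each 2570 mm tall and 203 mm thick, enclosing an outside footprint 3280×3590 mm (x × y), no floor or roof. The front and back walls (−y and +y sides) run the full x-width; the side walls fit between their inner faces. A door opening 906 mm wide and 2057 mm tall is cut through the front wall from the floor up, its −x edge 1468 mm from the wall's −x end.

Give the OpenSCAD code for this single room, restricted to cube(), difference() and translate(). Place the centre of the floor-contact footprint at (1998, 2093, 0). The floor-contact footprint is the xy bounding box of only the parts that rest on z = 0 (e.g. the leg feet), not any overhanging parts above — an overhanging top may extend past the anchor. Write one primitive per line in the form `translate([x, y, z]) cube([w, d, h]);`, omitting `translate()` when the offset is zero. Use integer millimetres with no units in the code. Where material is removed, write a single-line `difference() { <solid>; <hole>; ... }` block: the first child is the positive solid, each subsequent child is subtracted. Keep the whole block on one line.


difference() { translate([358, 298, 0]) cube([3280, 203, 2570]); translate([1826, 298, 0]) cube([906, 203, 2057]); }
translate([358, 3685, 0]) cube([3280, 203, 2570]);
translate([358, 501, 0]) cube([203, 3184, 2570]);
translate([3435, 501, 0]) cube([203, 3184, 2570]);


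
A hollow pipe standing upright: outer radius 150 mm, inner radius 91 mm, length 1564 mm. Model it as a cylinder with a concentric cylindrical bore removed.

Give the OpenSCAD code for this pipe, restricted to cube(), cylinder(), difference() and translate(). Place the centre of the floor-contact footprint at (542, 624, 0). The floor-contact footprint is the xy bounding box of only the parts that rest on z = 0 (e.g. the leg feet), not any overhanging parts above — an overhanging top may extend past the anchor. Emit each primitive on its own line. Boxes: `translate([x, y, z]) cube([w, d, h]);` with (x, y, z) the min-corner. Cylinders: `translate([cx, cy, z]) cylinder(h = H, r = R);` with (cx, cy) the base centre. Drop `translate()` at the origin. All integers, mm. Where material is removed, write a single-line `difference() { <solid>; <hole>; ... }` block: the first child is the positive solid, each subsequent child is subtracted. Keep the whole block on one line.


difference() { translate([542, 624, 0]) cylinder(h = 1564, r = 150); translate([542, 624, 0]) cylinder(h = 1564, r = 91); }


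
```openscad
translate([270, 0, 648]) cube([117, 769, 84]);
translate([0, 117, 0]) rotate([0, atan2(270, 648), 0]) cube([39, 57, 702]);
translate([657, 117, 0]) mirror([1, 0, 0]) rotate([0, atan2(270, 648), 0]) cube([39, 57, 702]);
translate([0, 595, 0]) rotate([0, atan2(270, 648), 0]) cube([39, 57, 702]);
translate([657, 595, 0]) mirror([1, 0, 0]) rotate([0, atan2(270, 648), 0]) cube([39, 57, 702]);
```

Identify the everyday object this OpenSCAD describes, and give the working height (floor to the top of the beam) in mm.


A sawhorse. The overall height is 732 mm.

A beam across two mirrored pairs of raked legs — a sawhorse. The beam's underside is at z = 648 (matching the legs' vertical rise in atan2(270, 648)) and the beam is 84 mm tall, so its top is at 648 + 84 = 732 mm. The raked legs top out at the beam's underside, so that is the highest point.


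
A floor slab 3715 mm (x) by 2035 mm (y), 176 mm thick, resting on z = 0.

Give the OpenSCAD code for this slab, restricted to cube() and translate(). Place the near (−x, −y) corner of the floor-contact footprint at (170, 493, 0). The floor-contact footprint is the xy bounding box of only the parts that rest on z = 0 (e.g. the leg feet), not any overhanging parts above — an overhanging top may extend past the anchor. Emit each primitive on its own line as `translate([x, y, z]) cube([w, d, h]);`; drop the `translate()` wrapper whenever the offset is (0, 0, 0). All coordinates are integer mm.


translate([170, 493, 0]) cube([3715, 2035, 176]);


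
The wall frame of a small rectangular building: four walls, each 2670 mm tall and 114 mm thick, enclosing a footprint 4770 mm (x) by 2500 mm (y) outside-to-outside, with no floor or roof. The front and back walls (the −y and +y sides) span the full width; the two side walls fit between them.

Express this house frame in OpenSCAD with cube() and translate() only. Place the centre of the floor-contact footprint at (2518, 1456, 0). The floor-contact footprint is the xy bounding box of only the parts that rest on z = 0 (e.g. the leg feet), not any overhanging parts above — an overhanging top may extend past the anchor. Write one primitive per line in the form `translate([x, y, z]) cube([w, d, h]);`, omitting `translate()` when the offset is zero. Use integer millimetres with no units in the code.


translate([133, 206, 0]) cube([4770, 114, 2670]);
translate([133, 2592, 0]) cube([4770, 114, 2670]);
translate([133, 320, 0]) cube([114, 2272, 2670]);
translate([4789, 320, 0]) cube([114, 2272, 2670]);


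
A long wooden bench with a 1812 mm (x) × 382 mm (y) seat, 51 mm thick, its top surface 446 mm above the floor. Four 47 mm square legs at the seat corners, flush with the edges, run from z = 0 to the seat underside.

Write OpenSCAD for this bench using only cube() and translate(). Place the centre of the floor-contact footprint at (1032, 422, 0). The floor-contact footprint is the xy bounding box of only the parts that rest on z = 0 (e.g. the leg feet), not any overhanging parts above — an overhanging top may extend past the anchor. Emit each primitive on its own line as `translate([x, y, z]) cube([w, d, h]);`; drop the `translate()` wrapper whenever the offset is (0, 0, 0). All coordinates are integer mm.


translate([126, 231, 395]) cube([1812, 382, 51]);
translate([126, 231, 0]) cube([47, 47, 395]);
translate([126, 566, 0]) cube([47, 47, 395]);
translate([1891, 231, 0]) cube([47, 47, 395]);
translate([1891, 566, 0]) cube([47, 47, 395]);


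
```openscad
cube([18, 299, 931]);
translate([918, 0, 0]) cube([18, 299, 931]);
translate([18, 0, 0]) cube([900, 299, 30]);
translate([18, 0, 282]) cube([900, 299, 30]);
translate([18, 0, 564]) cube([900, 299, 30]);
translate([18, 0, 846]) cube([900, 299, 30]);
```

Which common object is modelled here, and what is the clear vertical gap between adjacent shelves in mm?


A bookshelf. The clear shelf gap is 252 mm.

Two tall side panels with 4 horizontal boards between them — a bookshelf. The first two shelf undersides are at z = 0 and z = 282; with shelf thickness 30, the clear gap is 282 − 0 − 30 = 252 mm.


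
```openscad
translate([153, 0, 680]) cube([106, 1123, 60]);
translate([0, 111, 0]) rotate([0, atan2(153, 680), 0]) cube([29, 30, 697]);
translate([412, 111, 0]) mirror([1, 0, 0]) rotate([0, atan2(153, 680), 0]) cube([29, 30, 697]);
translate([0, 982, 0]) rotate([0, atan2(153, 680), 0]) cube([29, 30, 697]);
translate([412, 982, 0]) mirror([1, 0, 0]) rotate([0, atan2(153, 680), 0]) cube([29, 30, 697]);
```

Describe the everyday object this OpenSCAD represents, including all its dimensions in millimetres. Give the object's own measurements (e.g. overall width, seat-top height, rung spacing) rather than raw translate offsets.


A sawhorse. A 106×1123×60 mm beam (x, y, z) sits on two A-frame leg pairs. Each pair is two raked legs of 29×30 mm section (30 mm along y) splaying symmetrically in x. Each leg rises 680 mm vertically over 153 mm of horizontal reach and is 697 mm long along its own axis. Every leg's outer bottom edge rests on the floor and its outer top edge meets a bottom edge of the beam — the left legs (tilting toward +x) meet the beam's −x bottom edge, the right legs (their mirror images, tilting toward −x) meet its +x bottom edge — so the leg tops tuck under the beam, the beam's underside is 680 mm above the floor, and the feet are 412 mm apart outside-to-outside with the beam centred between them. The two leg pairs are set in 111 mm from either end of the beam.


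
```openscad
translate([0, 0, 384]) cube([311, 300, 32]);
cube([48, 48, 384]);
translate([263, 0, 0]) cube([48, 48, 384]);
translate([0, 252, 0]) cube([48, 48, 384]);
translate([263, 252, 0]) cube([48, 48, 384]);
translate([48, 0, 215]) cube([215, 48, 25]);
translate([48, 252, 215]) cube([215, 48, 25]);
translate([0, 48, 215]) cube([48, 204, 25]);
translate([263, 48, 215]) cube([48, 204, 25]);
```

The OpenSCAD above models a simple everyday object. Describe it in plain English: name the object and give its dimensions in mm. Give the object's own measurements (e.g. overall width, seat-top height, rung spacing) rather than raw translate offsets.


A four-legged stool. The seat is a 311×300×32 mm slab whose top surface is at z = 416 mm; four square legs, each 48×48 mm in cross-section, run from the floor (z = 0) to the underside of the seat, each flush with a corner of the seat. Four stretchers, 48 mm wide and 25 mm tall, connect adjacent legs with their undersides at z = 215 mm, each running between the inner faces of the legs it joins and aligned with the legs' outer faces on the other axis.


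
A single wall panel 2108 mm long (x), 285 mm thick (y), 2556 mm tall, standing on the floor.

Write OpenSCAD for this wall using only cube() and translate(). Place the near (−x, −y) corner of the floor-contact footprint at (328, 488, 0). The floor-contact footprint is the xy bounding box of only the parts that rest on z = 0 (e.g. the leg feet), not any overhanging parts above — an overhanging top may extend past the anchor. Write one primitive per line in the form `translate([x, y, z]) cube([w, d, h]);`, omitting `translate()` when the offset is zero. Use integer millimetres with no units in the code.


translate([328, 488, 0]) cube([2108, 285, 2556]);


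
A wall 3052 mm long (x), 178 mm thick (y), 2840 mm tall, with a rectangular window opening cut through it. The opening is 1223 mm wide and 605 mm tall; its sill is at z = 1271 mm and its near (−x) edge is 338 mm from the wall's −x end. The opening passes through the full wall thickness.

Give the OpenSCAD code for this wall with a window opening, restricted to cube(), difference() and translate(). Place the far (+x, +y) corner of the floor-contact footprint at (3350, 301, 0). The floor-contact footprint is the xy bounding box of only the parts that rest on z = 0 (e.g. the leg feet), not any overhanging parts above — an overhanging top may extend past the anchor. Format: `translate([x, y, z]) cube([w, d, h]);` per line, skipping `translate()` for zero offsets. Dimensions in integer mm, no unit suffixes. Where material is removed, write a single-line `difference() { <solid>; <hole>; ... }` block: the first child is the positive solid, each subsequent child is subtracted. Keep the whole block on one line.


difference() { translate([298, 123, 0]) cube([3052, 178, 2840]); translate([636, 123, 1271]) cube([1223, 178, 605]); }


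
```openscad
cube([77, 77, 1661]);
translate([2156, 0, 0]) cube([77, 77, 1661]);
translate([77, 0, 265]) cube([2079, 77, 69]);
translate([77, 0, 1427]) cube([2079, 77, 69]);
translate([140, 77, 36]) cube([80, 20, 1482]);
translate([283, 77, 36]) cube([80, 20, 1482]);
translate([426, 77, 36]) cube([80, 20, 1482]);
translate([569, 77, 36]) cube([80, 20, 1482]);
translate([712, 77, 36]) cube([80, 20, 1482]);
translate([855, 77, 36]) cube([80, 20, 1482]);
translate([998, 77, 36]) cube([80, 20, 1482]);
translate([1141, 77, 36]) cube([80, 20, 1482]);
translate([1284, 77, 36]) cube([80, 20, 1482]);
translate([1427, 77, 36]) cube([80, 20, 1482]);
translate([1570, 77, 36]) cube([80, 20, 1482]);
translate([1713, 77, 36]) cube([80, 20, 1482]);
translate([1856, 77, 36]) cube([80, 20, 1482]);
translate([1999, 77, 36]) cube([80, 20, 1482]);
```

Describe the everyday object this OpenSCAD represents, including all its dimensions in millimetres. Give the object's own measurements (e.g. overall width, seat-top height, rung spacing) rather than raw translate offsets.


A fence section. Two 77×77 mm posts, 1661 mm tall, stand on the floor with a clear span of 2079 mm between their inner faces. Two horizontal rails of 77×69 mm section span the gap between the posts with their undersides at z = 265 mm and z = 1427 mm, flush with the posts' −y face. 14 pickets, each 80 mm wide, 20 mm thick and 1482 mm tall, are fixed to the +y face of the rails with their bottoms at z = 36 mm, spaced across the span with a 63 mm gap after the −x post and between neighbouring pickets, with 77 mm left before the +x post.


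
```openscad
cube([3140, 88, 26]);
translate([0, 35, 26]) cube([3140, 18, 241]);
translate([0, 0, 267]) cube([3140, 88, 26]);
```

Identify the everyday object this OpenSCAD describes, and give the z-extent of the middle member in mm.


An I-beam. The web height is 241 mm.

Two wide flanges with a thin centred web — an I-beam. Overall 293 mm minus two 26 mm flanges gives a web of 293 − 2·26 = 241 mm.


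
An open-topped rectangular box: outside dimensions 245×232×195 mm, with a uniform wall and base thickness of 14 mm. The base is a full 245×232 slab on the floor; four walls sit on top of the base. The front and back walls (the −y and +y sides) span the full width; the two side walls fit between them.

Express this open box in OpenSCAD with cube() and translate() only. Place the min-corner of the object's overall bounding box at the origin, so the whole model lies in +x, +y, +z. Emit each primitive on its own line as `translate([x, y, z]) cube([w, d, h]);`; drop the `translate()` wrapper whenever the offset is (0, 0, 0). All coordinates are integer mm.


cube([245, 232, 14]);
translate([0, 0, 14]) cube([245, 14, 181]);
translate([0, 218, 14]) cube([245, 14, 181]);
translate([0, 14, 14]) cube([14, 204, 181]);
translate([231, 14, 14]) cube([14, 204, 181]);


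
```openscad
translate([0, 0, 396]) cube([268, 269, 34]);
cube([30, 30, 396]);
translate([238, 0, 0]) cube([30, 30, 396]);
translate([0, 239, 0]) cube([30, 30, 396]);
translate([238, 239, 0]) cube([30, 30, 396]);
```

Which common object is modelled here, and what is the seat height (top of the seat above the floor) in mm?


A stool. The seat height is 430 mm.

A 268×269×34 slab at z = 396 on four corner posts — a stool. The seat top is 396 + 34 = 430 mm.


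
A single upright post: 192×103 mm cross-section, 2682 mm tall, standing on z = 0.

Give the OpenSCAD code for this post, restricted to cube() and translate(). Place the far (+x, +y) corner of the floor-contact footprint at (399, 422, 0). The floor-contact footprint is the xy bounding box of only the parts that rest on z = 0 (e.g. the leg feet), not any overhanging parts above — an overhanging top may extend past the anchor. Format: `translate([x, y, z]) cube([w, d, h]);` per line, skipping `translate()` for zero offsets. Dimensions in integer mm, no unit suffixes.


translate([207, 319, 0]) cube([192, 103, 2682]);


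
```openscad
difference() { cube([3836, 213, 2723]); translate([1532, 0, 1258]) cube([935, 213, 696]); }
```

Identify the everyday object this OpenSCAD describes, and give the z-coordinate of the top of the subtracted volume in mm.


A wall with a window opening. The window head height is 1954 mm.

A wall with a rectangular opening subtracted — a window. Sill at z = 1258, opening 696 mm tall, so the head is at 1258 + 696 = 1954 mm.


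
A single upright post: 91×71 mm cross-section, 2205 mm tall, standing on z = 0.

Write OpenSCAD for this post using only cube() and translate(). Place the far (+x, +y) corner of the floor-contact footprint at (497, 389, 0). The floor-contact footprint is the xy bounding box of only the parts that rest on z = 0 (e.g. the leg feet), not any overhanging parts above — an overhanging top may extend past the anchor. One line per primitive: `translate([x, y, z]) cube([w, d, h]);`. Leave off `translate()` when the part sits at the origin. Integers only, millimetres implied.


translate([406, 318, 0]) cube([91, 71, 2205]);


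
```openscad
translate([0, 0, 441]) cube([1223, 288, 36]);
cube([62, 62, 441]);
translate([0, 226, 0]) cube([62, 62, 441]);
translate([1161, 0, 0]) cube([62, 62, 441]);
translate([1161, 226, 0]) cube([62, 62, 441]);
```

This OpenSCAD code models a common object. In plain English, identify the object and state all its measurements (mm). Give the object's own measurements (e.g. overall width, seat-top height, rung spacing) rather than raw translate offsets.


A bench: a 1223×288 mm seat slab, 36 mm thick, top at z = 477 mm, on four 62×62 mm square legs flush with the seat corners and standing on z = 0.


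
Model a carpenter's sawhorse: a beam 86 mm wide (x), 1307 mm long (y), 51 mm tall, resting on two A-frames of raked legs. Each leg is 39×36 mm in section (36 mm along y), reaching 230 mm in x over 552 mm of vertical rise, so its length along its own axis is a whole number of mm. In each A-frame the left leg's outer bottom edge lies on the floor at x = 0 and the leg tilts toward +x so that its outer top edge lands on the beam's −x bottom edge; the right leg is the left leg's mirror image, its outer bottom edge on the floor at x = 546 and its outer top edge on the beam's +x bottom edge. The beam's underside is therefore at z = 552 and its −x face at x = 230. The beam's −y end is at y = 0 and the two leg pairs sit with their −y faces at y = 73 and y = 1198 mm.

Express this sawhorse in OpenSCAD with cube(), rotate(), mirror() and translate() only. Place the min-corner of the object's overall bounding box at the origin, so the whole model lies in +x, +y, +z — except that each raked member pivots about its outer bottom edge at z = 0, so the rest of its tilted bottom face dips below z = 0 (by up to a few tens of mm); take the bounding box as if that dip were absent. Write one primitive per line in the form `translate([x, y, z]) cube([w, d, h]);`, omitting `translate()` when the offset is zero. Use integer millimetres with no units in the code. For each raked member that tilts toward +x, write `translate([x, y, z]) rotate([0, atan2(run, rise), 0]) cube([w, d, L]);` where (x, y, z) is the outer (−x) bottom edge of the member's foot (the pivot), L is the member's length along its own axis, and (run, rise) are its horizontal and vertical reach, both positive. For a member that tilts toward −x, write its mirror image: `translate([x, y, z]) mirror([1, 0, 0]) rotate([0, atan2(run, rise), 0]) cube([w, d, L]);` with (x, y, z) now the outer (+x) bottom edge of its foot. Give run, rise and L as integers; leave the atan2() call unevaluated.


// leg length = √(230² + 552²) = 598
// right-leg outer foot x = 2·230 + 86 = 546
// beam min-corner = (230, 0, 552)
translate([230, 0, 552]) cube([86, 1307, 51]);
translate([0, 73, 0]) rotate([0, atan2(230, 552), 0]) cube([39, 36, 598]);
translate([546, 73, 0]) mirror([1, 0, 0]) rotate([0, atan2(230, 552), 0]) cube([39, 36, 598]);
translate([0, 1198, 0]) rotate([0, atan2(230, 552), 0]) cube([39, 36, 598]);
translate([546, 1198, 0]) mirror([1, 0, 0]) rotate([0, atan2(230, 552), 0]) cube([39, 36, 598]);


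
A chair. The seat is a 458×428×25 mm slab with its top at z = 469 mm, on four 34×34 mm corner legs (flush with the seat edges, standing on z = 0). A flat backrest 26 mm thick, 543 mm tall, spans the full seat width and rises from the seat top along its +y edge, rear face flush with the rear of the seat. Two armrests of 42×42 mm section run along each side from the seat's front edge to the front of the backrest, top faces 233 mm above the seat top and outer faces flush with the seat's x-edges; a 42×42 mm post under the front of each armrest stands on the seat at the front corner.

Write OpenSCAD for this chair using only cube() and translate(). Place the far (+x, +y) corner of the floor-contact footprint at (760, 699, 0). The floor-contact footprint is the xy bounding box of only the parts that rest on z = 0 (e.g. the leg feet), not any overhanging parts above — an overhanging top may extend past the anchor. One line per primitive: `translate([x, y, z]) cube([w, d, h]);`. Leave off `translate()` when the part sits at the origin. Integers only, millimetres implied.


translate([302, 271, 444]) cube([458, 428, 25]);
translate([302, 271, 0]) cube([34, 34, 444]);
translate([726, 271, 0]) cube([34, 34, 444]);
translate([302, 665, 0]) cube([34, 34, 444]);
translate([726, 665, 0]) cube([34, 34, 444]);
translate([302, 673, 469]) cube([458, 26, 543]);
translate([302, 271, 660]) cube([42, 402, 42]);
translate([718, 271, 660]) cube([42, 402, 42]);
translate([302, 271, 469]) cube([42, 42, 191]);
translate([718, 271, 469]) cube([42, 42, 191]);


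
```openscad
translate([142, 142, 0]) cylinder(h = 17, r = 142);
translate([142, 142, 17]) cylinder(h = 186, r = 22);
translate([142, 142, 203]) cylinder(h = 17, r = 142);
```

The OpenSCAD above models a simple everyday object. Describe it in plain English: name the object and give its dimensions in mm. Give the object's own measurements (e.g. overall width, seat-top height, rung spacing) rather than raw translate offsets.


A spool: two coaxial disc flanges of radius 142 mm and thickness 17 mm, joined by a core cylinder of radius 22 mm and height 186 mm. The lower flange rests on z = 0 and the three cylinders share a vertical axis.


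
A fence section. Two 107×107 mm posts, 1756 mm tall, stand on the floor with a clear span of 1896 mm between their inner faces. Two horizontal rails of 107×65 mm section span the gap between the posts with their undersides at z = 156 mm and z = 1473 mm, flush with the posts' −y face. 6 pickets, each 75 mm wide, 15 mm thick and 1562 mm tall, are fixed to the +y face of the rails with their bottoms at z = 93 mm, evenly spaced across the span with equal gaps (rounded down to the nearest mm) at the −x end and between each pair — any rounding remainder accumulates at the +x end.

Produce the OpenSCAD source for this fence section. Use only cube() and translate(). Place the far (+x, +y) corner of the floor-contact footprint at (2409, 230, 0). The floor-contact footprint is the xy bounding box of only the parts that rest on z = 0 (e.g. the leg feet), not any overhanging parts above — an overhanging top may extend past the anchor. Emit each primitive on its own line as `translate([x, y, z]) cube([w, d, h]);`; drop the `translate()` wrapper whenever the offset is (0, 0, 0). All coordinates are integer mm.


translate([299, 123, 0]) cube([107, 107, 1756]);
translate([2302, 123, 0]) cube([107, 107, 1756]);
translate([406, 123, 156]) cube([1896, 107, 65]);
translate([406, 123, 1473]) cube([1896, 107, 65]);
translate([612, 230, 93]) cube([75, 15, 1562]);
translate([893, 230, 93]) cube([75, 15, 1562]);
translate([1174, 230, 93]) cube([75, 15, 1562]);
translate([1455, 230, 93]) cube([75, 15, 1562]);
translate([1736, 230, 93]) cube([75, 15, 1562]);
translate([2017, 230, 93]) cube([75, 15, 1562]);


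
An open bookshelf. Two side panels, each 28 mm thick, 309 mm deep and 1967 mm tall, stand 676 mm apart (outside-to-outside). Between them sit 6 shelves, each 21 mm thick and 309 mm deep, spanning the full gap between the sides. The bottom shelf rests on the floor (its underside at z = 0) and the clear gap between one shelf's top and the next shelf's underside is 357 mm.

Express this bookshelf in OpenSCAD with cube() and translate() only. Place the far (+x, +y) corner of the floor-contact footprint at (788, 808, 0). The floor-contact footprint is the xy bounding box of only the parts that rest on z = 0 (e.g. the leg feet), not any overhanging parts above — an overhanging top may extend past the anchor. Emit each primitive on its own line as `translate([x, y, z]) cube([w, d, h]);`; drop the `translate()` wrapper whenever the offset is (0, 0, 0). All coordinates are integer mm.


translate([112, 499, 0]) cube([28, 309, 1967]);
translate([760, 499, 0]) cube([28, 309, 1967]);
translate([140, 499, 0]) cube([620, 309, 21]);
translate([140, 499, 378]) cube([620, 309, 21]);
translate([140, 499, 756]) cube([620, 309, 21]);
translate([140, 499, 1134]) cube([620, 309, 21]);
translate([140, 499, 1512]) cube([620, 309, 21]);
translate([140, 499, 1890]) cube([620, 309, 21]);


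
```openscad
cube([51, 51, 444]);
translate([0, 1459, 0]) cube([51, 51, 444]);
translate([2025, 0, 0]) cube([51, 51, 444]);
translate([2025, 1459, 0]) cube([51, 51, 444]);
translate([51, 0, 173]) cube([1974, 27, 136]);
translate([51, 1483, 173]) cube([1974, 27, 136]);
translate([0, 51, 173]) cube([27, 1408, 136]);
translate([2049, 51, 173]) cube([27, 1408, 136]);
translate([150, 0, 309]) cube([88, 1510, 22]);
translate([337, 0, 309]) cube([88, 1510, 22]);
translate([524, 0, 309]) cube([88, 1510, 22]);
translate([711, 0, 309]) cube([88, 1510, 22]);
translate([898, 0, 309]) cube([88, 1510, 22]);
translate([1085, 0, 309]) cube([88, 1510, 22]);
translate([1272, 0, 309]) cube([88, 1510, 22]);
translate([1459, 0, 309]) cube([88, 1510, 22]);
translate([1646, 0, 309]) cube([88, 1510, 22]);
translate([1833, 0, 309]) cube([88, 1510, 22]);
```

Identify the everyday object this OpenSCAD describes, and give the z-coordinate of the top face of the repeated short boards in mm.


A bed frame. The slat-top height is 331 mm.

Four posts, four rails, and a row of slats — a bed frame. Slats sit on the rails at z = 173 + 136 = 309; with slat thickness 22, the top is 331 mm.


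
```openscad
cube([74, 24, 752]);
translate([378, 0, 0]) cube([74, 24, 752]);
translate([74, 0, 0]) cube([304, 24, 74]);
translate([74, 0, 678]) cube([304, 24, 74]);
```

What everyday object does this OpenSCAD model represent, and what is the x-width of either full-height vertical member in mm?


A picture frame. The border width is 74 mm.

Four thin pieces enclosing a rectangular opening — a picture frame. The two full-height stiles are 752 mm tall; the top rail sits at z = 678 and is 74 mm tall, so the border above the opening is 752 − 678 = 74 mm, matching the stile x-width.


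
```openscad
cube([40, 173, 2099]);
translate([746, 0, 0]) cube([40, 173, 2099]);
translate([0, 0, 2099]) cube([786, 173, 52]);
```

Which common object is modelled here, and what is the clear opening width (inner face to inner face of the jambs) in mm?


A door frame. The clear opening width is 706 mm.

Two 2099 mm tall posts with a header on top — a door frame. The left jamb is 40 mm wide at x = 0; the right jamb starts at x = 746. The clear opening is 746 − 40 = 706 mm.


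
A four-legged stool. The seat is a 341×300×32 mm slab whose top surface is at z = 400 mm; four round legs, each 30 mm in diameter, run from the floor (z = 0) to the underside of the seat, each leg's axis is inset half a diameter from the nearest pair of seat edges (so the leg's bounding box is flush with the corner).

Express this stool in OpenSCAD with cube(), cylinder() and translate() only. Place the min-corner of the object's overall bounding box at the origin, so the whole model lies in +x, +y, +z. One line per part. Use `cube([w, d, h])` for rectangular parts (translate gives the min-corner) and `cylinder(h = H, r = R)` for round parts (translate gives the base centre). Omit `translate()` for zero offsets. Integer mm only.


// leg_h = 400 - 32 = 368
translate([0, 0, 368]) cube([341, 300, 32]);
translate([15, 15, 0]) cylinder(h = 368, r = 15);
translate([326, 15, 0]) cylinder(h = 368, r = 15);
translate([15, 285, 0]) cylinder(h = 368, r = 15);
translate([326, 285, 0]) cylinder(h = 368, r = 15);


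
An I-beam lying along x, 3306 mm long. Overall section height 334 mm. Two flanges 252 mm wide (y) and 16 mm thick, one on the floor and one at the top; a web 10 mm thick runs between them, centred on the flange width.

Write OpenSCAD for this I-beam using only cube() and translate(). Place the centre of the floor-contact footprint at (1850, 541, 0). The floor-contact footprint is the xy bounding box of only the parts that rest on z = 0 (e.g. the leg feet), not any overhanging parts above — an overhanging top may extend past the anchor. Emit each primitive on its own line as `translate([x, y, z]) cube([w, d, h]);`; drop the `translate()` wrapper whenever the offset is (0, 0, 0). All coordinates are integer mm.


translate([197, 415, 0]) cube([3306, 252, 16]);
translate([197, 536, 16]) cube([3306, 10, 302]);
translate([197, 415, 318]) cube([3306, 252, 16]);


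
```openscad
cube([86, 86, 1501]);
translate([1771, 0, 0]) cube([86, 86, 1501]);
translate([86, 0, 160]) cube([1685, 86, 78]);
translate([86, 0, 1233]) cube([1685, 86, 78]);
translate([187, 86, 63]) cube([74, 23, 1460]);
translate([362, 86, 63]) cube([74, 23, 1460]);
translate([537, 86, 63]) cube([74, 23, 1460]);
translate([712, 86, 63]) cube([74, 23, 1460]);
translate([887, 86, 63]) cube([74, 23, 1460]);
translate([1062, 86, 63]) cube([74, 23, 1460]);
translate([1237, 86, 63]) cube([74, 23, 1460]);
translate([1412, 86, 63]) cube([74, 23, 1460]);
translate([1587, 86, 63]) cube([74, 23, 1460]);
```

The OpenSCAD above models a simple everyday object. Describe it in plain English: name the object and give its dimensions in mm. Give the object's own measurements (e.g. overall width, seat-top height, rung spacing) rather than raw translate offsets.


A fence section. Two 86×86 mm posts, 1501 mm tall, stand on the floor with a clear span of 1685 mm between their inner faces. Two horizontal rails of 86×78 mm section span the gap between the posts with their undersides at z = 160 mm and z = 1233 mm, flush with the posts' −y face. 9 pickets, each 74 mm wide, 23 mm thick and 1460 mm tall, are fixed to the +y face of the rails with their bottoms at z = 63 mm, spaced across the span with a 101 mm gap after the −x post and between neighbouring pickets, with 110 mm left before the +x post.


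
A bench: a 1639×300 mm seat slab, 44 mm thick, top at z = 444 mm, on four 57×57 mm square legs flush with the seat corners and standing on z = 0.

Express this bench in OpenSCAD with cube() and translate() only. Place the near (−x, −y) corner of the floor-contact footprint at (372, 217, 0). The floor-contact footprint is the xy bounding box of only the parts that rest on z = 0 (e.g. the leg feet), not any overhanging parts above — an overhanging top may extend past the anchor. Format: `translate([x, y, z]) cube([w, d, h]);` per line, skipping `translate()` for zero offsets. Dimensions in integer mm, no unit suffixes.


// leg_h = 444 − 44 = 400
translate([372, 217, 400]) cube([1639, 300, 44]);
translate([372, 217, 0]) cube([57, 57, 400]);
translate([372, 460, 0]) cube([57, 57, 400]);
translate([1954, 217, 0]) cube([57, 57, 400]);
translate([1954, 460, 0]) cube([57, 57, 400]);


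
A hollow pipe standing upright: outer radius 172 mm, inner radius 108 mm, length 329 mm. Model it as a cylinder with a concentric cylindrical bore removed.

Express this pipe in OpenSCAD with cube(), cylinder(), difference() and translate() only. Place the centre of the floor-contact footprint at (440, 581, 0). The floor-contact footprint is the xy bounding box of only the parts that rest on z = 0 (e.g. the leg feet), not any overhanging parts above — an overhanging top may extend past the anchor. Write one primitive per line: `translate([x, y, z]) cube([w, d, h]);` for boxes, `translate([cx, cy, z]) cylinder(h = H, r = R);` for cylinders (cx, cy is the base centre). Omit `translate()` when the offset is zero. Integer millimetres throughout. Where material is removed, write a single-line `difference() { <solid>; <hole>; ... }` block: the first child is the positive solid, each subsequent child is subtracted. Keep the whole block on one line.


difference() { translate([440, 581, 0]) cylinder(h = 329, r = 172); translate([440, 581, 0]) cylinder(h = 329, r = 108); }


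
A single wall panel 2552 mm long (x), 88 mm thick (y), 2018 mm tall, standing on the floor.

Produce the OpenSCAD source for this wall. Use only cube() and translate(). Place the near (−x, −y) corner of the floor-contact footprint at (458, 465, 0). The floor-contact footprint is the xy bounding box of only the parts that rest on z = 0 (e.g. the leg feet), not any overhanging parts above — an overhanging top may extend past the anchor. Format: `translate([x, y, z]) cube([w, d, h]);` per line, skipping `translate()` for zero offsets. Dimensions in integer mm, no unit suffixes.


translate([458, 465, 0]) cube([2552, 88, 2018]);


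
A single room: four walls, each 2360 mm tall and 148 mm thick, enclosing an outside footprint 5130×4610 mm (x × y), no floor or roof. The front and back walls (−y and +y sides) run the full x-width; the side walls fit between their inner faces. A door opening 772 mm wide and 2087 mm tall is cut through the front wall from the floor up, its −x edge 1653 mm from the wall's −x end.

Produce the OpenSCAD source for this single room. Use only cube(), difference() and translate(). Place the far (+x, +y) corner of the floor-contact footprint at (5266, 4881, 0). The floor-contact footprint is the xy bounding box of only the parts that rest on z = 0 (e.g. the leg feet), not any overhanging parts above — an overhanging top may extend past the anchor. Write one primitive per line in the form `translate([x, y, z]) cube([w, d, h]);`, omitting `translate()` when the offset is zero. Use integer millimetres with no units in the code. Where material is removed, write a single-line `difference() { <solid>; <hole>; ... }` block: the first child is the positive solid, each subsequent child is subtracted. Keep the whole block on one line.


difference() { translate([136, 271, 0]) cube([5130, 148, 2360]); translate([1789, 271, 0]) cube([772, 148, 2087]); }
translate([136, 4733, 0]) cube([5130, 148, 2360]);
translate([136, 419, 0]) cube([148, 4314, 2360]);
translate([5118, 419, 0]) cube([148, 4314, 2360]);


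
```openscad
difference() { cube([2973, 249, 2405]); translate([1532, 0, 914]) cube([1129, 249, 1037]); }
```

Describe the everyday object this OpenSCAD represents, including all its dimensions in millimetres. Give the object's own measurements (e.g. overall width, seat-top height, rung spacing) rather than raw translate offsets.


A wall 2973 mm long (x), 249 mm thick (y), 2405 mm tall, with a rectangular window opening cut through it. The opening is 1129 mm wide and 1037 mm tall; its sill is at z = 914 mm and its near (−x) edge is 1532 mm from the wall's −x end. The opening passes through the full wall thickness.


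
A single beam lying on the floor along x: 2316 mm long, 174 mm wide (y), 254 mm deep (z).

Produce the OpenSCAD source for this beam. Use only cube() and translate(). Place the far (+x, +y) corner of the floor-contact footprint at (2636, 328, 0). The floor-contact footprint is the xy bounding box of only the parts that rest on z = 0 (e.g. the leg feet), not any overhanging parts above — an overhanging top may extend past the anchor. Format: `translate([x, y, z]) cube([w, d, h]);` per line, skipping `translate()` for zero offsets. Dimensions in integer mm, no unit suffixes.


translate([320, 154, 0]) cube([2316, 174, 254]);
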